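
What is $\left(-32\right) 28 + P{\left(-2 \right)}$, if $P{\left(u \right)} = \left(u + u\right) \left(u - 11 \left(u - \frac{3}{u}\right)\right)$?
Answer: $-910$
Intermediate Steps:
$P{\left(u \right)} = 2 u \left(- 10 u + \frac{33}{u}\right)$ ($P{\left(u \right)} = 2 u \left(u - \left(- \frac{33}{u} + 11 u\right)\right) = 2 u \left(- 10 u + \frac{33}{u}\right)$)
$\left(-32\right) 28 + P{\left(-2 \right)} = \left(-32\right) 28 + \left(66 - 20 \left(-2\right)^{2}\right) = -896 + \left(66 - 80\right) = -896 - 14 = -910$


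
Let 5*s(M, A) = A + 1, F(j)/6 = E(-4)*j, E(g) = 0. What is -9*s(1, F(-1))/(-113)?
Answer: 9/565 ≈ 0.015929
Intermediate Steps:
F(j) = 0 (F(j) = 6*(0*j) = 6*0 = 0)
s(M, A) = ⅕ + A/5 (s(M, A) = (A + 1)/5 = (1 + A)/5 = ⅕ + A/5)
-9*s(1, F(-1))/(-113) = -9*(⅕ + (⅕)*0)/(-113) = -9*(⅕ + 0)*(-1/113) = -9*⅕*(-1/113) = -9/5*(-1/113) = 9/565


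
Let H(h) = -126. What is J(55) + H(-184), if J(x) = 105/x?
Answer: -1365/11 ≈ -124.09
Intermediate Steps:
J(55) + H(-184) = 105/55 - 126 = 105*(1/55) - 126 = 21/11 - 126 = -1365/11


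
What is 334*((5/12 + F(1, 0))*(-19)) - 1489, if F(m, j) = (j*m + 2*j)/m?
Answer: -24799/6 ≈ -4133.2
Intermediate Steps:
F(m, j) = (2*j + j*m)/m
334*((5/12 + F(1, 0))*(-19)) - 1489 = 334*((5/12 + 0*(2 + 1)/1)*(-19)) - 1489 = 334*((5*(1/12) + 0*1*3)*(-19)) - 1489 = 334*((5/12 + 0)*(-19)) - 1489 = 334*((5/12)*(-19)) - 1489 = 334*(-95/12) - 1489 = -15865/6 - 1489 = -24799/6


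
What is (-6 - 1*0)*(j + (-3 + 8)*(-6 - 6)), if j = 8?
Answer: 312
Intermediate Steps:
(-6 - 1*0)*(j + (-3 + 8)*(-6 - 6)) = (-6 - 1*0)*(8 + (-3 + 8)*(-6 - 6)) = (-6 + 0)*(8 + 5*(-12)) = -6*(8 - 60) = -6*(-52) = 312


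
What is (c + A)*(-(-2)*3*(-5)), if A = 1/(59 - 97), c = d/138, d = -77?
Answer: 7660/437 ≈ 17.529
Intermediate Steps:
c = -77/138 ≈ -0.55797
A = -1/38 (A = 1/(-38) = -1/38 ≈ -0.026316)
(c + A)*(-(-2)*3*(-5)) = (-77/138 - 1/38)*(-(-2)*3*(-5)) = -766*(-1*(-6))*(-5)/1311 = -1532*(-5)/437 = -766/1311*(-30) = 7660/437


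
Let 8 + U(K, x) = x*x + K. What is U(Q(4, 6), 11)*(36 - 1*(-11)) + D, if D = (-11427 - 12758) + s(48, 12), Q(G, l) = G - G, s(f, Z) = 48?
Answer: -18826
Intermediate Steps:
Q(G, l) = 0
U(K, x) = -8 + K + x² (U(K, x) = -8 + (x*x + K) = -8 + (x² + K) = -8 + (K + x²) = -8 + K + x²)
D = -24137 (D = (-11427 - 12758) + 48 = -24185 + 48 = -24137)
U(Q(4, 6), 11)*(36 - 1*(-11)) + D = (-8 + 0 + 11²)*(36 - 1*(-11)) - 24137 = (-8 + 0 + 121)*(36 + 11) - 24137 = 113*47 - 24137 = 5311 - 24137 = -18826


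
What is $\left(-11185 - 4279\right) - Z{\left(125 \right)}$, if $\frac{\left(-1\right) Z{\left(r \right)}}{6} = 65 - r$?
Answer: $-15824$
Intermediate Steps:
$Z{\left(r \right)} = -390 + 6 r$ ($Z{\left(r \right)} = - 6 \left(65 - r\right) = -390 + 6 r$)
$\left(-11185 - 4279\right) - Z{\left(125 \right)} = \left(-11185 - 4279\right) - \left(-390 + 6 \cdot 125\right) = \left(-11185 - 4279\right) - \left(-390 + 750\right) = -15464 - 360 = -15824$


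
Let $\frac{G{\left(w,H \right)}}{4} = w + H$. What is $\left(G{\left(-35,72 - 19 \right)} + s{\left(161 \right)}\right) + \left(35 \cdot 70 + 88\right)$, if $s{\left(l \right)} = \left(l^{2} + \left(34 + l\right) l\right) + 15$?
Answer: $59941$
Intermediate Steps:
$s{\left(l \right)} = 15 + l^{2} + l \left(34 + l\right)$ ($s{\left(l \right)} = \left(l^{2} + l \left(34 + l\right)\right) + 15 = 15 + l^{2} + l \left(34 + l\right)$)
$G{\left(w,H \right)} = 4 H + 4 w$ ($G{\left(w,H \right)} = 4 \left(w + H\right) = 4 \left(H + w\right) = 4 H + 4 w$)
$\left(G{\left(-35,72 - 19 \right)} + s{\left(161 \right)}\right) + \left(35 \cdot 70 + 88\right) = \left(\left(4 \left(72 - 19\right) + 4 \left(-35\right)\right) + \left(15 + 2 \cdot 161^{2} + 34 \cdot 161\right)\right) + \left(35 \cdot 70 + 88\right) = \left(\left(4 \cdot 53 - 140\right) + \left(15 + 2 \cdot 25921 + 5474\right)\right) + \left(2450 + 88\right) = \left(\left(212 - 140\right) + \left(15 + 51842 + 5474\right)\right) + 2538 = \left(72 + 57331\right) + 2538 = 57403 + 2538 = 59941$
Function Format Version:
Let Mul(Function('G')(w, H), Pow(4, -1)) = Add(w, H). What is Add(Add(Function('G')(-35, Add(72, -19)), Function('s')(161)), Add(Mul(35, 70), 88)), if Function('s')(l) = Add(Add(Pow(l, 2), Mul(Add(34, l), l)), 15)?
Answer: 59941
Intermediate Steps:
Function('s')(l) = Add(15, Pow(l, 2), Mul(l, Add(34, l))) (Function('s')(l) = Add(Add(Pow(l, 2), Mul(l, Add(34, l))), 15) = Add(15, Pow(l, 2), Mul(l, Add(34, l))))
Function('G')(w, H) = Add(Mul(4, H), Mul(4, w)) (Function('G')(w, H) = Mul(4, Add(w, H)) = Mul(4, Add(H, w)) = Add(Mul(4, H), Mul(4, w)))
Add(Add(Function('G')(-35, Add(72, -19)), Function('s')(161)), Add(Mul(35, 70), 88)) = Add(Add(Add(Mul(4, Add(72, -19)), Mul(4, -35)), Add(15, Mul(2, Pow(161, 2)), Mul(34, 161))), Add(Mul(35, 70), 88)) = Add(Add(Add(Mul(4, 53), -140), Add(15, Mul(2, 25921), 5474)), Add(2450, 88)) = Add(Add(Add(212, -140), Add(15, 51842, 5474)), 2538) = Add(Add(72, 57331), 2538) = Add(57403, 2538) = 59941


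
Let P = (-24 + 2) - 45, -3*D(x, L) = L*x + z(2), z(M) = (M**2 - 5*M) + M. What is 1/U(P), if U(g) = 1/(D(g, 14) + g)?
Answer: 247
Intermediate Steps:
z(M) = M**2 - 4*M
D(x, L) = 4/3 - L*x/3 (D(x, L) = -(L*x + 2*(-4 + 2))/3 = -(L*x + 2*(-2))/3 = -(L*x - 4)/3 = -(-4 + L*x)/3 = 4/3 - L*x/3)
P = -67 (P = -22 - 45 = -67)
U(g) = 1/(4/3 - 11*g/3) (U(g) = 1/((4/3 - 1/3*14*g) + g) = 1/((4/3 - 14*g/3) + g) = 1/(4/3 - 11*g/3))
1/U(P) = 1/(-3/(-4 + 11*(-67))) = 1/(-3/(-4 - 737)) = 1/(-3/(-741)) = 1/(-3*(-1/741)) = 1/(1/247) = 247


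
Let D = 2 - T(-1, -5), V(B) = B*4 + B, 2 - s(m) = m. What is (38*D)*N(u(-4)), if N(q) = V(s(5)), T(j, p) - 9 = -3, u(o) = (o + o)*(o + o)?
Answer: 2280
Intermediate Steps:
s(m) = 2 - m
V(B) = 5*B (V(B) = 4*B + B = 5*B)
u(o) = 4*o**2 (u(o) = (2*o)*(2*o) = 4*o**2)
T(j, p) = 6 (T(j, p) = 9 - 3 = 6)
N(q) = -15 (N(q) = 5*(2 - 1*5) = 5*(2 - 5) = 5*(-3) = -15)
D = -4 (D = 2 - 1*6 = 2 - 6 = -4)
(38*D)*N(u(-4)) = (38*(-4))*(-15) = -152*(-15) = 2280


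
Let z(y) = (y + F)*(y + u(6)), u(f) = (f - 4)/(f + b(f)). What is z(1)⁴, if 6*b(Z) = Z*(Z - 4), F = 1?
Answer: 625/16 ≈ 39.063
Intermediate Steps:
b(Z) = Z*(-4 + Z)/6 (b(Z) = (Z*(Z - 4))/6 = (Z*(-4 + Z))/6 = Z*(-4 + Z)/6)
u(f) = (-4 + f)/(f + f*(-4 + f)/6) (u(f) = (f - 4)/(f + f*(-4 + f)/6) = (-4 + f)/(f + f*(-4 + f)/6))
z(y) = (1 + y)*(¼ + y) (z(y) = (y + 1)*(y + 6*(-4 + 6)/(6*(2 + 6))) = (1 + y)*(y + 6*(⅙)*2/8) = (1 + y)*(y + 6*(⅙)*(⅛)*2) = (1 + y)*(y + ¼) = (1 + y)*(¼ + y))
z(1)⁴ = (¼ + 1² + (5/4)*1)⁴ = (¼ + 1 + 5/4)⁴ = (5/2)⁴ = 625/16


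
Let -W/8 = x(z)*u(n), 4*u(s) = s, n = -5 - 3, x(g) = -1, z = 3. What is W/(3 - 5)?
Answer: 8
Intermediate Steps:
n = -8
u(s) = s/4
W = -16 (W = -(-8)*(¼)*(-8) = -(-8)*(-2) = -8*2 = -16)
W/(3 - 5) = -16/(3 - 5) = -16/(-2) = -½*(-16) = 8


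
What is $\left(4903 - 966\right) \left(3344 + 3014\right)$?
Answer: $25031446$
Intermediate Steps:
$\left(4903 - 966\right) \left(3344 + 3014\right) = 3937 \cdot 6358 = 25031446$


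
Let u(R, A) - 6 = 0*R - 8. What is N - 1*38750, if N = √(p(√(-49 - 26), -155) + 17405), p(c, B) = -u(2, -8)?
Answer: -38750 + 13*√103 ≈ -38618.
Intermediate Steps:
u(R, A) = -2 (u(R, A) = 6 + (0*R - 8) = 6 + (0 - 8) = 6 - 8 = -2)
p(c, B) = 2 (p(c, B) = -1*(-2) = 2)
N = 13*√103 (N = √(2 + 17405) = √17407 = 13*√103 ≈ 131.94)
N - 1*38750 = 13*√103 - 1*38750 = 13*√103 - 38750 = -38750 + 13*√103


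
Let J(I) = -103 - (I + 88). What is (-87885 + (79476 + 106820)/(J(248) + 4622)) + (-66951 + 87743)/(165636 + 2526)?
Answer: -30894398238911/351710823 ≈ -87840.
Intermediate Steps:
J(I) = -191 - I (J(I) = -103 - (88 + I) = -103 + (-88 - I) = -191 - I)
(-87885 + (79476 + 106820)/(J(248) + 4622)) + (-66951 + 87743)/(165636 + 2526) = (-87885 + (79476 + 106820)/((-191 - 1*248) + 4622)) + (-66951 + 87743)/(165636 + 2526) = (-87885 + 186296/((-191 - 248) + 4622)) + 20792/168162 = (-87885 + 186296/(-439 + 4622)) + 20792*(1/168162) = (-87885 + 186296/4183) + 10396/84081 = -367436659/4183 + 10396/84081 = -30894398238911/351710823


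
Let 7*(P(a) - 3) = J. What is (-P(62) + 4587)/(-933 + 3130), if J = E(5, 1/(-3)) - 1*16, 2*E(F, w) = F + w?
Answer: 96305/46137 ≈ 2.0874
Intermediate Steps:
E(F, w) = F/2 + w/2 (E(F, w) = (F + w)/2 = F/2 + w/2)
J = -41/3 (J = ((½)*5 + (½)/(-3)) - 1*16 = (5/2 + (½)*(-⅓)) - 16 = (5/2 - ⅙) - 16 = 7/3 - 16 = -41/3 ≈ -13.667)
P(a) = 22/21 (P(a) = 3 + (⅐)*(-41/3) = 3 - 41/21 = 22/21)
(-P(62) + 4587)/(-933 + 3130) = (-1*22/21 + 4587)/(-933 + 3130) = (-22/21 + 4587)/2197 = (96305/21)*(1/2197) = 96305/46137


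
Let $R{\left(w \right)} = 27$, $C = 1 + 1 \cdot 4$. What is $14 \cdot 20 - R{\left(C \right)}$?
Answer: $253$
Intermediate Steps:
$C = 5$ ($C = 1 + 4 = 5$)
$14 \cdot 20 - R{\left(C \right)} = 14 \cdot 20 - 27 = 280 - 27 = 253$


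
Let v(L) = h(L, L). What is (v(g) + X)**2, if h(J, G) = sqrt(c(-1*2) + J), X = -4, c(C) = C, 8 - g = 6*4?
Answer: (4 - 3*I*sqrt(2))**2 ≈ -2.0 - 33.941*I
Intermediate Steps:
g = -16 (g = 8 - 6*4 = 8 - 1*24 = 8 - 24 = -16)
h(J, G) = sqrt(-2 + J) (h(J, G) = sqrt(-1*2 + J) = sqrt(-2 + J))
v(L) = sqrt(-2 + L)
(v(g) + X)**2 = (sqrt(-2 - 16) - 4)**2 = (sqrt(-18) - 4)**2 = (3*I*sqrt(2) - 4)**2 = (-4 + 3*I*sqrt(2))**2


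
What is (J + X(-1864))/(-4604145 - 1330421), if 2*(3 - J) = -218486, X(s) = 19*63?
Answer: -617/33154 ≈ -0.018610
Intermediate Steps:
X(s) = 1197
J = 109246 (J = 3 - ½*(-218486) = 3 + 109243 = 109246)
(J + X(-1864))/(-4604145 - 1330421) = (109246 + 1197)/(-4604145 - 1330421) = 110443/(-5934566) = 110443*(-1/5934566) = -617/33154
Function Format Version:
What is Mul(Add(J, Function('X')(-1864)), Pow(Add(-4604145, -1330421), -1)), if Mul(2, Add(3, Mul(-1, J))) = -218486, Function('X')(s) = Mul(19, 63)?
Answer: Rational(-617, 33154) ≈ -0.018610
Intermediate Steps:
Function('X')(s) = 1197
J = 109246 (J = Add(3, Mul(Rational(-1, 2), -218486)) = Add(3, 109243) = 109246)
Mul(Add(J, Function('X')(-1864)), Pow(Add(-4604145, -1330421), -1)) = Mul(Add(109246, 1197), Pow(Add(-4604145, -1330421), -1)) = Mul(110443, Pow(-5934566, -1)) = Mul(110443, Rational(-1, 5934566)) = Rational(-617, 33154)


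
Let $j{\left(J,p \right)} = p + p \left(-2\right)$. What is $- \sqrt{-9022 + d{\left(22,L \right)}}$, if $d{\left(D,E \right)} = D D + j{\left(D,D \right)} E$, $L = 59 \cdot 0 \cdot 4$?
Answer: $- i \sqrt{8538} \approx - 92.401 i$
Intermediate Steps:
$j{\left(J,p \right)} = - p$ ($j{\left(J,p \right)} = p - 2 p = - p$)
$L = 0$ ($L = 59 \cdot 0 = 0$)
$d{\left(D,E \right)} = D^{2} - D E$ ($d{\left(D,E \right)} = D D + - D E = D^{2} - D E$)
$- \sqrt{-9022 + d{\left(22,L \right)}} = - \sqrt{-9022 + 22 \left(22 - 0\right)} = - \sqrt{-9022 + 22 \left(22 + 0\right)} = - \sqrt{-9022 + 22 \cdot 22} = - \sqrt{-9022 + 484} = - \sqrt{-8538} = - i \sqrt{8538}$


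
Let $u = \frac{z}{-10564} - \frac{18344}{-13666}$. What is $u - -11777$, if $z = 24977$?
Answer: $\frac{850034979091}{72183812} \approx 11776.0$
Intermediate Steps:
$u = - \frac{73774833}{72183812}$ ($u = \frac{24977}{-10564} - \frac{18344}{-13666} = 24977 \left(- \frac{1}{10564}\right) - - \frac{9172}{6833} = - \frac{24977}{10564} + \frac{9172}{6833} = - \frac{73774833}{72183812} \approx -1.022$)
$u - -11777 = - \frac{73774833}{72183812} - -11777 = - \frac{73774833}{72183812} + 11777 = \frac{850034979091}{72183812}$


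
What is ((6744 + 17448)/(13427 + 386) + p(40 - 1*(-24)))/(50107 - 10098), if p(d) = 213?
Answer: 2966361/552644317 ≈ 0.0053676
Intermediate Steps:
((6744 + 17448)/(13427 + 386) + p(40 - 1*(-24)))/(50107 - 10098) = ((6744 + 17448)/(13427 + 386) + 213)/(50107 - 10098) = (24192/13813 + 213)/40009 = (24192*(1/13813) + 213)*(1/40009) = (24192/13813 + 213)*(1/40009) = (2966361/13813)*(1/40009) = 2966361/552644317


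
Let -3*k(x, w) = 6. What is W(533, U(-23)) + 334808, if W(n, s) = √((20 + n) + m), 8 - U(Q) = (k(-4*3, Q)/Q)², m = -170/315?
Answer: 334808 + √243635/21 ≈ 3.3483e+5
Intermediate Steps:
k(x, w) = -2 (k(x, w) = -⅓*6 = -2)
m = -34/63 (m = -170*1/315 = -34/63 ≈ -0.53968)
U(Q) = 8 - 4/Q² (U(Q) = 8 - (-2/Q)² = 8 - 4/Q²)
W(n, s) = √(1226/63 + n) (W(n, s) = √((20 + n) - 34/63) = √(1226/63 + n))
W(533, U(-23)) + 334808 = √(8582 + 441*533)/21 + 334808 = √(8582 + 235053)/21 + 334808 = √243635/21 + 334808 = 334808 + √243635/21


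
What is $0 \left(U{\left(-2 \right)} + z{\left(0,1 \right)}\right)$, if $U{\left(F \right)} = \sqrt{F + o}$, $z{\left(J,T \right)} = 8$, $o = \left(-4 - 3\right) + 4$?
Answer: $0$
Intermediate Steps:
$o = -3$ ($o = -7 + 4 = -3$)
$U{\left(F \right)} = \sqrt{-3 + F}$ ($U{\left(F \right)} = \sqrt{F - 3} = \sqrt{-3 + F}$)
$0 \left(U{\left(-2 \right)} + z{\left(0,1 \right)}\right) = 0 \left(\sqrt{-3 - 2} + 8\right) = 0 \left(\sqrt{-5} + 8\right) = 0 \left(i \sqrt{5} + 8\right) = 0 \left(8 + i \sqrt{5}\right) = 0$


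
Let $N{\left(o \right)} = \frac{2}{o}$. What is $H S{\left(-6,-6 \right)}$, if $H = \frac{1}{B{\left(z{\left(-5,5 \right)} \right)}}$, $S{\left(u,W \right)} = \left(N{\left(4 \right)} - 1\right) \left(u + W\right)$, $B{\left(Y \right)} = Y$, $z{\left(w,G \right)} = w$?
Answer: $- \frac{6}{5} \approx -1.2$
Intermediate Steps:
$S{\left(u,W \right)} = - \frac{W}{2} - \frac{u}{2}$ ($S{\left(u,W \right)} = \left(\frac{2}{4} - 1\right) \left(u + W\right) = \left(2 \cdot \frac{1}{4} - 1\right) \left(W + u\right) = \left(\frac{1}{2} - 1\right) \left(W + u\right) = - \frac{W + u}{2} = - \frac{W}{2} - \frac{u}{2}$)
$H = - \frac{1}{5}$ ($H = \frac{1}{-5} = - \frac{1}{5} \approx -0.2$)
$H S{\left(-6,-6 \right)} = - \frac{\left(- \frac{1}{2}\right) \left(-6\right) - -3}{5} = - \frac{3 + 3}{5} = \left(- \frac{1}{5}\right) 6 = - \frac{6}{5}$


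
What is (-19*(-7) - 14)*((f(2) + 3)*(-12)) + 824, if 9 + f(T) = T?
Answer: 6536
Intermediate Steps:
f(T) = -9 + T
(-19*(-7) - 14)*((f(2) + 3)*(-12)) + 824 = (-19*(-7) - 14)*(((-9 + 2) + 3)*(-12)) + 824 = (133 - 14)*((-7 + 3)*(-12)) + 824 = 119*(-4*(-12)) + 824 = 119*48 + 824 = 5712 + 824 = 6536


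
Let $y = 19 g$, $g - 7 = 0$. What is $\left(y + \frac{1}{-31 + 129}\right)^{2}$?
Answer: $\frac{169911225}{9604} \approx 17692.0$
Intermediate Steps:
$g = 7$ ($g = 7 + 0 = 7$)
$y = 133$ ($y = 19 \cdot 7 = 133$)
$\left(y + \frac{1}{-31 + 129}\right)^{2} = \left(133 + \frac{1}{-31 + 129}\right)^{2} = \left(133 + \frac{1}{98}\right)^{2} = \left(\frac{13035}{98}\right)^{2} = \frac{169911225}{9604}$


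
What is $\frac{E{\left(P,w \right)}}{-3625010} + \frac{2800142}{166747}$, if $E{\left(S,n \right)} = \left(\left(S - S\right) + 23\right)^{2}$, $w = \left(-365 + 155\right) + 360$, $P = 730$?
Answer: $\frac{10150454542257}{604459542470} \approx 16.793$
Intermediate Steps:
$w = 150$ ($w = -210 + 360 = 150$)
$E{\left(S,n \right)} = 529$ ($E{\left(S,n \right)} = \left(0 + 23\right)^{2} = 23^{2} = 529$)
$\frac{E{\left(P,w \right)}}{-3625010} + \frac{2800142}{166747} = \frac{529}{-3625010} + \frac{2800142}{166747} = 529 \left(- \frac{1}{3625010}\right) + 2800142 \cdot \frac{1}{166747} = - \frac{529}{3625010} + \frac{2800142}{166747} = \frac{10150454542257}{604459542470}$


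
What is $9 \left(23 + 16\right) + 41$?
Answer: $392$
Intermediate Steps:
$9 \left(23 + 16\right) + 41 = 9 \cdot 39 + 41 = 351 + 41 = 392$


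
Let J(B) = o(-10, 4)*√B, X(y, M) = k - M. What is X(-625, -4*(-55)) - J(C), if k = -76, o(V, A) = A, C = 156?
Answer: -296 - 8*√39 ≈ -345.96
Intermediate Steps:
X(y, M) = -76 - M
J(B) = 4*√B
X(-625, -4*(-55)) - J(C) = (-76 - (-4)*(-55)) - 4*√156 = (-76 - 1*220) - 4*2*√39 = (-76 - 220) - 8*√39 = -296 - 8*√39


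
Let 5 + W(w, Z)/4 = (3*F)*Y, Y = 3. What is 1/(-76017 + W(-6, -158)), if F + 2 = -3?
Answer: -1/76217 ≈ -1.3120e-5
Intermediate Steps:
F = -5 (F = -2 - 3 = -5)
W(w, Z) = -200 (W(w, Z) = -20 + 4*((3*(-5))*3) = -20 + 4*(-15*3) = -20 + 4*(-45) = -20 - 180 = -200)
1/(-76017 + W(-6, -158)) = 1/(-76017 - 200) = 1/(-76217) = -1/76217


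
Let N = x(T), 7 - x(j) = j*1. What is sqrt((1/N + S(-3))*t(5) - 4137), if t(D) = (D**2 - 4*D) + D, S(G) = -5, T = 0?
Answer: I*sqrt(205093)/7 ≈ 64.696*I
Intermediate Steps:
x(j) = 7 - j
N = 7 (N = 7 - 1*0 = 7 + 0 = 7)
t(D) = D**2 - 3*D
sqrt((1/N + S(-3))*t(5) - 4137) = sqrt((1/7 - 5)*(5*(-3 + 5)) - 4137) = sqrt((1/7 - 5)*(5*2) - 4137) = sqrt(-34/7*10 - 4137) = sqrt(-340/7 - 4137) = sqrt(-29299/7) = I*sqrt(205093)/7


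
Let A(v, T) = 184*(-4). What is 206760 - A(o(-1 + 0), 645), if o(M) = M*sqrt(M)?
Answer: 207496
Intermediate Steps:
o(M) = M**(3/2)
A(v, T) = -736
206760 - A(o(-1 + 0), 645) = 206760 - 1*(-736) = 206760 + 736 = 207496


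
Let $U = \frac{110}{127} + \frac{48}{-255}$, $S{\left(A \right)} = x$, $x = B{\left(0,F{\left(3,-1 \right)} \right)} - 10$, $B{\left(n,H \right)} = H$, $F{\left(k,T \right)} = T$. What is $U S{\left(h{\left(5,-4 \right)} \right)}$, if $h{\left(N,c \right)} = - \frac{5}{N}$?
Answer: $- \frac{80498}{10795} \approx -7.457$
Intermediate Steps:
$x = -11$ ($x = -1 - 10 = -11$)
$S{\left(A \right)} = -11$
$U = \frac{7318}{10795}$ ($U = 110 \cdot \frac{1}{127} + 48 \left(- \frac{1}{255}\right) = \frac{110}{127} - \frac{16}{85} = \frac{7318}{10795} \approx 0.67791$)
$U S{\left(h{\left(5,-4 \right)} \right)} = \frac{7318}{10795} \left(-11\right) = - \frac{80498}{10795}$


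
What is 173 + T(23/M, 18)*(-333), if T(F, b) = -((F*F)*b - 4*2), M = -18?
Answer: 14591/2 ≈ 7295.5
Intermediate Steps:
T(F, b) = 8 - b*F² (T(F, b) = -(F²*b - 8) = -(b*F² - 8) = -(-8 + b*F²) = 8 - b*F²)
173 + T(23/M, 18)*(-333) = 173 + (8 - 1*18*(23/(-18))²)*(-333) = 173 + (8 - 1*18*(23*(-1/18))²)*(-333) = 173 + (8 - 1*18*(-23/18)²)*(-333) = 173 + (8 - 1*18*529/324)*(-333) = 173 + (8 - 529/18)*(-333) = 173 - 385/18*(-333) = 173 + 14245/2 = 14591/2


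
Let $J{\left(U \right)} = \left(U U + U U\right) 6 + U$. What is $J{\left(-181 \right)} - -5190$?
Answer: $398141$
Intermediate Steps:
$J{\left(U \right)} = U + 12 U^{2}$ ($J{\left(U \right)} = \left(U^{2} + U^{2}\right) 6 + U = 2 U^{2} \cdot 6 + U = 12 U^{2} + U = U + 12 U^{2}$)
$J{\left(-181 \right)} - -5190 = - 181 \left(1 + 12 \left(-181\right)\right) - -5190 = - 181 \left(1 - 2172\right) + 5190 = \left(-181\right) \left(-2171\right) + 5190 = 392951 + 5190 = 398141$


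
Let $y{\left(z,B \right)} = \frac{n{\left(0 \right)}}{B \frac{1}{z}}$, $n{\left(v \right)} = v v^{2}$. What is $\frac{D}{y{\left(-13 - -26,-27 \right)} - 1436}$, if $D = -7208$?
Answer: $\frac{1802}{359} \approx 5.0195$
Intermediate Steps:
$n{\left(v \right)} = v^{3}$
$y{\left(z,B \right)} = 0$ ($y{\left(z,B \right)} = \frac{0^{3}}{B \frac{1}{z}} = 0 \frac{z}{B} = 0$)
$\frac{D}{y{\left(-13 - -26,-27 \right)} - 1436} = - \frac{7208}{0 - 1436} = - \frac{7208}{-1436} = \left(-7208\right) \left(- \frac{1}{1436}\right) = \frac{1802}{359}$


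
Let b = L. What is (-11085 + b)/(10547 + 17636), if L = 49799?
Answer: 38714/28183 ≈ 1.3737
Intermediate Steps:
b = 49799
(-11085 + b)/(10547 + 17636) = (-11085 + 49799)/(10547 + 17636) = 38714/28183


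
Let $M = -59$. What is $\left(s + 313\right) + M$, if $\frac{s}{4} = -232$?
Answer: $-674$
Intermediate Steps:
$s = -928$ ($s = 4 \left(-232\right) = -928$)
$\left(s + 313\right) + M = \left(-928 + 313\right) - 59 = -615 - 59 = -674$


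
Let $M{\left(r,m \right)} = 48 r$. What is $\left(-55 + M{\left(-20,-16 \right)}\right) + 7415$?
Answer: $6400$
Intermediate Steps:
$\left(-55 + M{\left(-20,-16 \right)}\right) + 7415 = \left(-55 + 48 \left(-20\right)\right) + 7415 = \left(-55 - 960\right) + 7415 = -1015 + 7415 = 6400$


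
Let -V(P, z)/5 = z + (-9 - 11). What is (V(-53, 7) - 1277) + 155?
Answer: -1057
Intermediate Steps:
V(P, z) = 100 - 5*z (V(P, z) = -5*(z + (-9 - 11)) = -5*(z - 20) = -5*(-20 + z) = 100 - 5*z)
(V(-53, 7) - 1277) + 155 = ((100 - 5*7) - 1277) + 155 = ((100 - 35) - 1277) + 155 = (65 - 1277) + 155 = -1212 + 155 = -1057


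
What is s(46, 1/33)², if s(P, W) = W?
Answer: 1/1089 ≈ 0.00091827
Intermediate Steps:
s(46, 1/33)² = (1/33)² = 1/1089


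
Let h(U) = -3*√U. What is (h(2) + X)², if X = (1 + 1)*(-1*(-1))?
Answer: 22 - 12*√2 ≈ 5.0294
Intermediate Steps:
X = 2 (X = 2*1 = 2)
(h(2) + X)² = (-3*√2 + 2)² = (2 - 3*√2)²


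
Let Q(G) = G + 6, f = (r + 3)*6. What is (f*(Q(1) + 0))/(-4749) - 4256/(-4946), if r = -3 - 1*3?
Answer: 3472490/3914759 ≈ 0.88702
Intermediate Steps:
r = -6 (r = -3 - 3 = -6)
f = -18 (f = (-6 + 3)*6 = -3*6 = -18)
Q(G) = 6 + G
(f*(Q(1) + 0))/(-4749) - 4256/(-4946) = -18*((6 + 1) + 0)/(-4749) - 4256/(-4946) = -18*(7 + 0)*(-1/4749) - 4256*(-1/4946) = -18*7*(-1/4749) + 2128/2473 = -126*(-1/4749) + 2128/2473 = 42/1583 + 2128/2473 = 3472490/3914759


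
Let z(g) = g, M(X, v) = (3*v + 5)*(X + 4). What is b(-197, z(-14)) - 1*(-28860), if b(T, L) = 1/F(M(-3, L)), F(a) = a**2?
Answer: 39509341/1369 ≈ 28860.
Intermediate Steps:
M(X, v) = (4 + X)*(5 + 3*v) (M(X, v) = (5 + 3*v)*(4 + X) = (4 + X)*(5 + 3*v))
b(T, L) = (5 + 3*L)**(-2) (b(T, L) = 1/((20 + 5*(-3) + 12*L + 3*(-3)*L)**2) = 1/((20 - 15 + 12*L - 9*L)**2) = 1/((5 + 3*L)**2) = (5 + 3*L)**(-2))
b(-197, z(-14)) - 1*(-28860) = (5 + 3*(-14))**(-2) - 1*(-28860) = (5 - 42)**(-2) + 28860 = (-37)**(-2) + 28860 = 1/1369 + 28860 = 39509341/1369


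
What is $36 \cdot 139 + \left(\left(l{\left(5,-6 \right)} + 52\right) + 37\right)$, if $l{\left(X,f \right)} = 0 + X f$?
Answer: $5063$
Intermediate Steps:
$l{\left(X,f \right)} = X f$
$36 \cdot 139 + \left(\left(l{\left(5,-6 \right)} + 52\right) + 37\right) = 36 \cdot 139 + \left(\left(5 \left(-6\right) + 52\right) + 37\right) = 5004 + \left(\left(-30 + 52\right) + 37\right) = 5004 + \left(22 + 37\right) = 5004 + 59 = 5063$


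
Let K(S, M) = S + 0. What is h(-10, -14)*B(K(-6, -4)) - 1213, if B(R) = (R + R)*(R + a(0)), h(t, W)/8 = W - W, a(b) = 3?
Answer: -1213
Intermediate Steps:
K(S, M) = S
h(t, W) = 0 (h(t, W) = 8*(W - W) = 8*0 = 0)
B(R) = 2*R*(3 + R) (B(R) = (R + R)*(R + 3) = (2*R)*(3 + R) = 2*R*(3 + R))
h(-10, -14)*B(K(-6, -4)) - 1213 = 0*(2*(-6)*(3 - 6)) - 1213 = 0*(2*(-6)*(-3)) - 1213 = 0*36 - 1213 = 0 - 1213 = -1213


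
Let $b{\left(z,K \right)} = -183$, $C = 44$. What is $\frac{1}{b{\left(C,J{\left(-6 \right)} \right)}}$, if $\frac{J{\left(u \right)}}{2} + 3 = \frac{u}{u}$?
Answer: $- \frac{1}{183} \approx -0.0054645$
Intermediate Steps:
$J{\left(u \right)} = -4$ ($J{\left(u \right)} = -6 + 2 \frac{u}{u} = -6 + 2 \cdot 1 = -6 + 2 = -4$)
$\frac{1}{b{\left(C,J{\left(-6 \right)} \right)}} = \frac{1}{-183} = - \frac{1}{183}$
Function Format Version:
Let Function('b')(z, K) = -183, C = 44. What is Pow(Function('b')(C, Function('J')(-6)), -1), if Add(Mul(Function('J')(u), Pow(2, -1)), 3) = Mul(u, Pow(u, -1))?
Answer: Rational(-1, 183) ≈ -0.0054645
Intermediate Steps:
Function('J')(u) = -4 (Function('J')(u) = Add(-6, Mul(2, Mul(u, Pow(u, -1)))) = Add(-6, Mul(2, 1)) = Add(-6, 2) = -4)
Pow(Function('b')(C, Function('J')(-6)), -1) = Pow(-183, -1) = Rational(-1, 183)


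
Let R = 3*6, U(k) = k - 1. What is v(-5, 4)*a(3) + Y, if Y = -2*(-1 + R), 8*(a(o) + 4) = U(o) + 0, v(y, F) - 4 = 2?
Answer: -113/2 ≈ -56.500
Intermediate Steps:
U(k) = -1 + k
v(y, F) = 6 (v(y, F) = 4 + 2 = 6)
R = 18
a(o) = -33/8 + o/8 (a(o) = -4 + ((-1 + o) + 0)/8 = -4 + (-1 + o)/8 = -4 + (-1/8 + o/8) = -33/8 + o/8)
Y = -34 (Y = -2*(-1 + 18) = -2*17 = -34)
v(-5, 4)*a(3) + Y = 6*(-33/8 + (1/8)*3) - 34 = 6*(-33/8 + 3/8) - 34 = 6*(-15/4) - 34 = -45/2 - 34 = -113/2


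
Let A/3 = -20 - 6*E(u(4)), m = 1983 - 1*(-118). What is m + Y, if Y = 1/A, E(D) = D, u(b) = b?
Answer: 277331/132 ≈ 2101.0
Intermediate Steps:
m = 2101 (m = 1983 + 118 = 2101)
A = -132 (A = 3*(-20 - 6*4) = 3*(-20 - 24) = 3*(-44) = -132)
Y = -1/132 (Y = 1/(-132) = -1/132 ≈ -0.0075758)
m + Y = 2101 - 1/132 = 277331/132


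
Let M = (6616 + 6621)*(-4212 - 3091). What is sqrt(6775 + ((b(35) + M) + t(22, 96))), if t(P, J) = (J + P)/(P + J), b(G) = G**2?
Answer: 7*I*sqrt(1972690) ≈ 9831.7*I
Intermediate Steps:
t(P, J) = 1 (t(P, J) = (J + P)/(J + P) = 1)
M = -96669811 (M = 13237*(-7303) = -96669811)
sqrt(6775 + ((b(35) + M) + t(22, 96))) = sqrt(6775 + ((35**2 - 96669811) + 1)) = sqrt(6775 + ((1225 - 96669811) + 1)) = sqrt(6775 + (-96668586 + 1)) = sqrt(6775 - 96668585) = sqrt(-96661810) = 7*I*sqrt(1972690)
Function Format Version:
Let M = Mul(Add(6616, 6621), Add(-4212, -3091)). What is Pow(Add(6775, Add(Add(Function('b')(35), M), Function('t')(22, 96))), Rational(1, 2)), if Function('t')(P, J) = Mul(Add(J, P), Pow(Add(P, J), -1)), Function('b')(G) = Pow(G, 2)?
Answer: Mul(7, I, Pow(1972690, Rational(1, 2))) ≈ Mul(9831.7, I)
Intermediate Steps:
Function('t')(P, J) = 1 (Function('t')(P, J) = Mul(Add(J, P), Pow(Add(J, P), -1)) = 1)
M = -96669811 (M = Mul(13237, -7303) = -96669811)
Pow(Add(6775, Add(Add(Function('b')(35), M), Function('t')(22, 96))), Rational(1, 2)) = Pow(Add(6775, Add(Add(Pow(35, 2), -96669811), 1)), Rational(1, 2)) = Pow(Add(6775, Add(Add(1225, -96669811), 1)), Rational(1, 2)) = Pow(Add(6775, Add(-96668586, 1)), Rational(1, 2)) = Pow(Add(6775, -96668585), Rational(1, 2)) = Pow(-96661810, Rational(1, 2)) = Mul(7, I, Pow(1972690, Rational(1, 2)))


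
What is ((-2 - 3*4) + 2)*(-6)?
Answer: 72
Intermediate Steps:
((-2 - 3*4) + 2)*(-6) = ((-2 - 12) + 2)*(-6) = (-14 + 2)*(-6) = -12*(-6) = 72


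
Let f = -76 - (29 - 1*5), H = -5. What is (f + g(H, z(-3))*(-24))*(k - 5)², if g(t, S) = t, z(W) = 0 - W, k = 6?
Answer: 20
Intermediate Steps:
z(W) = -W
f = -100 (f = -76 - (29 - 5) = -76 - 1*24 = -76 - 24 = -100)
(f + g(H, z(-3))*(-24))*(k - 5)² = (-100 - 5*(-24))*(6 - 5)² = (-100 + 120)*1² = 20*1 = 20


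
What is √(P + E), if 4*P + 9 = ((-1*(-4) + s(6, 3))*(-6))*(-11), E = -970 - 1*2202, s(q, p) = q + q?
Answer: I*√11641/2 ≈ 53.947*I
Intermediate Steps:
s(q, p) = 2*q
E = -3172 (E = -970 - 2202 = -3172)
P = 1047/4 (P = -9/4 + (((-1*(-4) + 2*6)*(-6))*(-11))/4 = -9/4 + (((4 + 12)*(-6))*(-11))/4 = -9/4 + ((16*(-6))*(-11))/4 = -9/4 + (-96*(-11))/4 = -9/4 + (¼)*1056 = -9/4 + 264 = 1047/4 ≈ 261.75)
√(P + E) = √(1047/4 - 3172) = √(-11641/4) = I*√11641/2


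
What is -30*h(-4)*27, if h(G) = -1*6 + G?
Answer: 8100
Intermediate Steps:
h(G) = -6 + G
-30*h(-4)*27 = -30*(-6 - 4)*27 = -30*(-10)*27 = 300*27 = 8100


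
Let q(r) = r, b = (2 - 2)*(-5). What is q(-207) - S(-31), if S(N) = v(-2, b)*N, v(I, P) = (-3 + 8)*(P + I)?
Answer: -517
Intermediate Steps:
b = 0 (b = 0*(-5) = 0)
v(I, P) = 5*I + 5*P (v(I, P) = 5*(I + P) = 5*I + 5*P)
S(N) = -10*N (S(N) = (5*(-2) + 5*0)*N = (-10 + 0)*N = -10*N)
q(-207) - S(-31) = -207 - (-10)*(-31) = -207 - 1*310 = -207 - 310 = -517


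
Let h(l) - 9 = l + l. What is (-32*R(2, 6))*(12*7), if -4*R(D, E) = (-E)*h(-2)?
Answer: -20160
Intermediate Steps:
h(l) = 9 + 2*l (h(l) = 9 + (l + l) = 9 + 2*l)
R(D, E) = 5*E/4 (R(D, E) = -(-E)*(9 + 2*(-2))/4 = -(-E)*(9 - 4)/4 = -(-E)*5/4 = -(-5)*E/4 = 5*E/4)
(-32*R(2, 6))*(12*7) = (-40*6)*(12*7) = -32*15/2*84 = -240*84 = -20160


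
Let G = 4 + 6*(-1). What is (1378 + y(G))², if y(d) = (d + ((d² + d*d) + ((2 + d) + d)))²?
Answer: 1943236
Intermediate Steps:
G = -2 (G = 4 - 6 = -2)
y(d) = (2 + 2*d² + 3*d)² (y(d) = (d + ((d² + d²) + (2 + 2*d)))² = (d + (2*d² + (2 + 2*d)))² = (d + (2 + 2*d + 2*d²))² = (2 + 2*d² + 3*d)²)
(1378 + y(G))² = (1378 + (2 + 2*(-2)² + 3*(-2))²)² = (1378 + (2 + 2*4 - 6)²)² = (1378 + (2 + 8 - 6)²)² = (1378 + 4²)² = (1378 + 16)² = 1394² = 1943236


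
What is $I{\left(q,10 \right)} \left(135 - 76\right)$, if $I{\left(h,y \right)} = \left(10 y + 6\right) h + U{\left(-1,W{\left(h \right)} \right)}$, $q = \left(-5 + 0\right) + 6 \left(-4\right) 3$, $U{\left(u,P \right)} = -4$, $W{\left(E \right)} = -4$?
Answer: $-481794$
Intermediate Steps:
$q = -77$ ($q = -5 - 72 = -77$)
$I{\left(h,y \right)} = -4 + h \left(6 + 10 y\right)$ ($I{\left(h,y \right)} = \left(10 y + 6\right) h - 4 = \left(6 + 10 y\right) h - 4 = h \left(6 + 10 y\right) - 4 = -4 + h \left(6 + 10 y\right)$)
$I{\left(q,10 \right)} \left(135 - 76\right) = \left(-4 + 6 \left(-77\right) + 10 \left(-77\right) 10\right) \left(135 - 76\right) = \left(-4 - 462 - 7700\right) 59 = \left(-8166\right) 59 = -481794$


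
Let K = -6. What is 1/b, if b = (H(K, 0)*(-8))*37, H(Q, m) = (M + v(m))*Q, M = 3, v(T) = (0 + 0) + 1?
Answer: 1/7104 ≈ 0.00014077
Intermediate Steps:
v(T) = 1 (v(T) = 0 + 1 = 1)
H(Q, m) = 4*Q (H(Q, m) = (3 + 1)*Q = 4*Q)
b = 7104 (b = ((4*(-6))*(-8))*37 = -24*(-8)*37 = 192*37 = 7104)
1/b = 1/7104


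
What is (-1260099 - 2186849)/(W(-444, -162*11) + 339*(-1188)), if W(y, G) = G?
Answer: 1723474/202257 ≈ 8.5212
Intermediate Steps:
(-1260099 - 2186849)/(W(-444, -162*11) + 339*(-1188)) = (-1260099 - 2186849)/(-162*11 + 339*(-1188)) = -3446948/(-1782 - 402732) = -3446948/(-404514) = -3446948*(-1/404514) = 1723474/202257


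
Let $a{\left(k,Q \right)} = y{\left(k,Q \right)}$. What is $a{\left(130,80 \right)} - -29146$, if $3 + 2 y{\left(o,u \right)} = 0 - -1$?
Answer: $29145$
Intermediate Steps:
$y{\left(o,u \right)} = -1$ ($y{\left(o,u \right)} = - \frac{3}{2} + \frac{0 - -1}{2} = - \frac{3}{2} + \frac{0 + 1}{2} = - \frac{3}{2} + \frac{1}{2} \cdot 1 = - \frac{3}{2} + \frac{1}{2} = -1$)
$a{\left(k,Q \right)} = -1$
$a{\left(130,80 \right)} - -29146 = -1 - -29146 = -1 + 29146 = 29145$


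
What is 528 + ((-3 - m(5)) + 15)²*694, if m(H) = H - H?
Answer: 100464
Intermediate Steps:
m(H) = 0
528 + ((-3 - m(5)) + 15)²*694 = 528 + ((-3 - 1*0) + 15)²*694 = 528 + ((-3 + 0) + 15)²*694 = 528 + (-3 + 15)²*694 = 528 + 12²*694 = 528 + 144*694 = 528 + 99936 = 100464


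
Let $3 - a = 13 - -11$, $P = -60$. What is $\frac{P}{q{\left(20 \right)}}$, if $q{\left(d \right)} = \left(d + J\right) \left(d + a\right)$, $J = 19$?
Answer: $\frac{20}{13} \approx 1.5385$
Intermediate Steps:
$a = -21$ ($a = 3 - \left(13 - -11\right) = 3 - \left(13 + 11\right) = 3 - 24 = -21$)
$q{\left(d \right)} = \left(-21 + d\right) \left(19 + d\right)$ ($q{\left(d \right)} = \left(d + 19\right) \left(d - 21\right) = \left(19 + d\right) \left(-21 + d\right) = \left(-21 + d\right) \left(19 + d\right)$)
$\frac{P}{q{\left(20 \right)}} = - \frac{60}{-399 + 20^{2} - 40} = - \frac{60}{-399 + 400 - 40} = - \frac{60}{-39} = \left(-60\right) \left(- \frac{1}{39}\right) = \frac{20}{13}$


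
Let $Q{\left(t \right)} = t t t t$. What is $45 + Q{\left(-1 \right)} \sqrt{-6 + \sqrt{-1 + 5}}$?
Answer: $45 + 2 i \approx 45.0 + 2.0 i$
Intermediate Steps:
$Q{\left(t \right)} = t^{4}$ ($Q{\left(t \right)} = t t^{2} t = t^{3} t = t^{4}$)
$45 + Q{\left(-1 \right)} \sqrt{-6 + \sqrt{-1 + 5}} = 45 + \left(-1\right)^{4} \sqrt{-6 + \sqrt{-1 + 5}} = 45 + 1 \sqrt{-6 + \sqrt{4}} = 45 + 1 \sqrt{-6 + 2} = 45 + 1 \sqrt{-4} = 45 + 1 \cdot 2 i = 45 + 2 i$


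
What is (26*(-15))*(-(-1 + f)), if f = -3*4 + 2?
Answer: -4290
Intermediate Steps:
f = -10 (f = -12 + 2 = -10)
(26*(-15))*(-(-1 + f)) = (26*(-15))*(-(-1 - 10)) = -(-390)*(-11) = -390*11 = -4290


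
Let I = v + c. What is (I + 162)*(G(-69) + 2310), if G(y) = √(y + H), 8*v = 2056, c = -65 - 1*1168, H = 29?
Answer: -1880340 - 1628*I*√10 ≈ -1.8803e+6 - 5148.2*I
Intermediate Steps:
c = -1233 (c = -65 - 1168 = -1233)
v = 257 (v = (⅛)*2056 = 257)
G(y) = √(29 + y) (G(y) = √(y + 29) = √(29 + y))
I = -976 (I = 257 - 1233 = -976)
(I + 162)*(G(-69) + 2310) = (-976 + 162)*(√(29 - 69) + 2310) = -814*(√(-40) + 2310) = -814*(2*I*√10 + 2310) = -814*(2310 + 2*I*√10) = -1880340 - 1628*I*√10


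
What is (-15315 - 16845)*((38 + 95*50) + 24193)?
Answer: -932028960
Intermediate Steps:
(-15315 - 16845)*((38 + 95*50) + 24193) = -32160*((38 + 4750) + 24193) = -32160*(4788 + 24193) = -32160*28981 = -932028960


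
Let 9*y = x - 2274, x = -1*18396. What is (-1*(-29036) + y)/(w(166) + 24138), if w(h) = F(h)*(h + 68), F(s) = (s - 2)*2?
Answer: 2111/7965 ≈ 0.26503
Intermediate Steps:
x = -18396
F(s) = -4 + 2*s (F(s) = (-2 + s)*2 = -4 + 2*s)
w(h) = (-4 + 2*h)*(68 + h) (w(h) = (-4 + 2*h)*(h + 68) = (-4 + 2*h)*(68 + h))
y = -6890/3 (y = (-18396 - 2274)/9 = (⅑)*(-20670) = -6890/3 ≈ -2296.7)
(-1*(-29036) + y)/(w(166) + 24138) = (-1*(-29036) - 6890/3)/(2*(-2 + 166)*(68 + 166) + 24138) = (29036 - 6890/3)/(2*164*234 + 24138) = 80218/(3*(76752 + 24138)) = (80218/3)/100890 = (80218/3)*(1/100890) = 2111/7965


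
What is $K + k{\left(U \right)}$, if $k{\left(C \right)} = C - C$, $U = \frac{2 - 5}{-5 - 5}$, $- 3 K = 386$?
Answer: $- \frac{386}{3} \approx -128.67$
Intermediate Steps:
$K = - \frac{386}{3}$ ($K = \left(- \frac{1}{3}\right) 386 = - \frac{386}{3} \approx -128.67$)
$U = \frac{3}{10}$ ($U = - \frac{3}{-10} = \left(-3\right) \left(- \frac{1}{10}\right) = \frac{3}{10} \approx 0.3$)
$k{\left(C \right)} = 0$
$K + k{\left(U \right)} = - \frac{386}{3} + 0 = - \frac{386}{3}$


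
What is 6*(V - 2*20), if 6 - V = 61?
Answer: -570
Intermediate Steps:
V = -55 (V = 6 - 1*61 = 6 - 61 = -55)
6*(V - 2*20) = 6*(-55 - 2*20) = 6*(-55 - 40) = 6*(-95) = -570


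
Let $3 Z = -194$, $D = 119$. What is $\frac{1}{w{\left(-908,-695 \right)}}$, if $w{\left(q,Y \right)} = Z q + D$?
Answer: $\frac{3}{176509} \approx 1.6996 \cdot 10^{-5}$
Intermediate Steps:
$Z = - \frac{194}{3}$ ($Z = \frac{1}{3} \left(-194\right) = - \frac{194}{3} \approx -64.667$)
$w{\left(q,Y \right)} = 119 - \frac{194 q}{3}$ ($w{\left(q,Y \right)} = - \frac{194 q}{3} + 119 = 119 - \frac{194 q}{3}$)
$\frac{1}{w{\left(-908,-695 \right)}} = \frac{1}{119 - - \frac{176152}{3}} = \frac{1}{119 + \frac{176152}{3}} = \frac{1}{\frac{176509}{3}} = \frac{3}{176509}$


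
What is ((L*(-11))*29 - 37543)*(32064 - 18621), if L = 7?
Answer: -534708768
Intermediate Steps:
((L*(-11))*29 - 37543)*(32064 - 18621) = ((7*(-11))*29 - 37543)*(32064 - 18621) = (-77*29 - 37543)*13443 = (-2233 - 37543)*13443 = -39776*13443 = -534708768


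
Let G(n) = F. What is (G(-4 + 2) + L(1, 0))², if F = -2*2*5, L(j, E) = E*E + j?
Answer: 361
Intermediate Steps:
L(j, E) = j + E² (L(j, E) = E² + j = j + E²)
F = -20 (F = -4*5 = -20)
G(n) = -20
(G(-4 + 2) + L(1, 0))² = (-20 + (1 + 0²))² = (-20 + (1 + 0))² = (-20 + 1)² = (-19)² = 361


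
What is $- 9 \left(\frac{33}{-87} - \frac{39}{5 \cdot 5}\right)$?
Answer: $\frac{12654}{725} \approx 17.454$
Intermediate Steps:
$- 9 \left(\frac{33}{-87} - \frac{39}{5 \cdot 5}\right) = - 9 \left(33 \left(- \frac{1}{87}\right) - \frac{39}{25}\right) = - 9 \left(- \frac{11}{29} - \frac{39}{25}\right) = \left(-9\right) \left(- \frac{1406}{725}\right) = \frac{12654}{725}$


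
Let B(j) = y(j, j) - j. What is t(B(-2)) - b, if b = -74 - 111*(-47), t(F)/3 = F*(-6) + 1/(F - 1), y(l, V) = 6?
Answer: -37006/7 ≈ -5286.6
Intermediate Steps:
B(j) = 6 - j
t(F) = -18*F + 3/(-1 + F) (t(F) = 3*(F*(-6) + 1/(F - 1)) = 3*(-6*F + 1/(-1 + F)) = 3*(1/(-1 + F) - 6*F) = -18*F + 3/(-1 + F))
b = 5143 (b = -74 + 5217 = 5143)
t(B(-2)) - b = 3*(1 - 6*(6 - 1*(-2))² + 6*(6 - 1*(-2)))/(-1 + (6 - 1*(-2))) - 1*5143 = 3*(1 - 6*(6 + 2)² + 6*(6 + 2))/(-1 + (6 + 2)) - 5143 = 3*(1 - 6*8² + 6*8)/(-1 + 8) - 5143 = 3*(1 - 6*64 + 48)/7 - 5143 = 3*(⅐)*(1 - 384 + 48) - 5143 = 3*(⅐)*(-335) - 5143 = -1005/7 - 5143 = -37006/7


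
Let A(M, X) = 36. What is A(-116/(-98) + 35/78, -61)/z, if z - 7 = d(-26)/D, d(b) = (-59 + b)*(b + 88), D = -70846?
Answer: 35423/6961 ≈ 5.0888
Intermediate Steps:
d(b) = (-59 + b)*(88 + b)
z = 250596/35423 (z = 7 + (-5192 + (-26)² + 29*(-26))/(-70846) = 7 + (-5192 + 676 - 754)*(-1/70846) = 7 - 5270*(-1/70846) = 7 + 2635/35423 = 250596/35423 ≈ 7.0744)
A(-116/(-98) + 35/78, -61)/z = 36/(250596/35423) = 36*(35423/250596) = 35423/6961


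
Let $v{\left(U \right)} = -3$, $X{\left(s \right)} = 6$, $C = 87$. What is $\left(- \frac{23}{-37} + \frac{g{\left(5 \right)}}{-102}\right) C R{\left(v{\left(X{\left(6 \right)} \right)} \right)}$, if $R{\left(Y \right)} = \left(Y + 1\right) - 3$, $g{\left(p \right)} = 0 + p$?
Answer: $- \frac{313345}{1258} \approx -249.08$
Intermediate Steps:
$g{\left(p \right)} = p$
$R{\left(Y \right)} = -2 + Y$ ($R{\left(Y \right)} = \left(1 + Y\right) - 3 = -2 + Y$)
$\left(- \frac{23}{-37} + \frac{g{\left(5 \right)}}{-102}\right) C R{\left(v{\left(X{\left(6 \right)} \right)} \right)} = \left(- \frac{23}{-37} + \frac{5}{-102}\right) 87 \left(-2 - 3\right) = \left(\left(-23\right) \left(- \frac{1}{37}\right) + 5 \left(- \frac{1}{102}\right)\right) 87 \left(-5\right) = \left(\frac{23}{37} - \frac{5}{102}\right) 87 \left(-5\right) = \frac{2161}{3774} \cdot 87 \left(-5\right) = \frac{62669}{1258} \left(-5\right) = - \frac{313345}{1258}$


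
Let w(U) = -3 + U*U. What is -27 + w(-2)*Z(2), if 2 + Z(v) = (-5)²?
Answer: -4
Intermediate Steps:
Z(v) = 23 (Z(v) = -2 + (-5)² = -2 + 25 = 23)
w(U) = -3 + U²
-27 + w(-2)*Z(2) = -27 + (-3 + (-2)²)*23 = -27 + (-3 + 4)*23 = -27 + 1*23 = -27 + 23 = -4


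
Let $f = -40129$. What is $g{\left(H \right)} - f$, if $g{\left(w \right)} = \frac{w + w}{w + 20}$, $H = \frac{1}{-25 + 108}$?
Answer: $\frac{66654271}{1661} \approx 40129.0$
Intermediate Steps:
$H = \frac{1}{83} \approx 0.012048$
$g{\left(w \right)} = \frac{2 w}{20 + w}$
$g{\left(H \right)} - f = 2 \cdot \frac{1}{83} \frac{1}{20 + \frac{1}{83}} - -40129 = 2 \cdot \frac{1}{83} \frac{1}{\frac{1661}{83}} + 40129 = 2 \cdot \frac{1}{83} \cdot \frac{83}{1661} + 40129 = \frac{2}{1661} + 40129 = \frac{66654271}{1661}$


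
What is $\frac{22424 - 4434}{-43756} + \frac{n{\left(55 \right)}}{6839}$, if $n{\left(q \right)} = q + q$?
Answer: $- \frac{59110225}{149623642} \approx -0.39506$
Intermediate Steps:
$n{\left(q \right)} = 2 q$
$\frac{22424 - 4434}{-43756} + \frac{n{\left(55 \right)}}{6839} = \frac{22424 - 4434}{-43756} + \frac{2 \cdot 55}{6839} = \left(22424 - 4434\right) \left(- \frac{1}{43756}\right) + 110 \cdot \frac{1}{6839} = 17990 \left(- \frac{1}{43756}\right) + \frac{110}{6839} = - \frac{8995}{21878} + \frac{110}{6839} = - \frac{59110225}{149623642}$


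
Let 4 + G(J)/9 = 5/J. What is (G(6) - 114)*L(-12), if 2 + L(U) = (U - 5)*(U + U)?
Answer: -57855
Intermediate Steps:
G(J) = -36 + 45/J (G(J) = -36 + 9*(5/J) = -36 + 45/J)
L(U) = -2 + 2*U*(-5 + U) (L(U) = -2 + (U - 5)*(U + U) = -2 + (-5 + U)*(2*U) = -2 + 2*U*(-5 + U))
(G(6) - 114)*L(-12) = ((-36 + 45/6) - 114)*(-2 - 10*(-12) + 2*(-12)²) = ((-36 + 45*(⅙)) - 114)*(-2 + 120 + 2*144) = ((-36 + 15/2) - 114)*(-2 + 120 + 288) = (-57/2 - 114)*406 = -285/2*406 = -57855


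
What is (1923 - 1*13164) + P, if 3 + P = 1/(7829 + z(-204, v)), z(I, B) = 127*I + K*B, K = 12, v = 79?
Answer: -192620965/17131 ≈ -11244.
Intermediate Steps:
z(I, B) = 12*B + 127*I (z(I, B) = 127*I + 12*B = 12*B + 127*I)
P = -51394/17131 (P = -3 + 1/(7829 + (12*79 + 127*(-204))) = -3 + 1/(7829 + (948 - 25908)) = -3 + 1/(7829 - 24960) = -3 + 1/(-17131) = -3 - 1/17131 = -51394/17131 ≈ -3.0001)
(1923 - 1*13164) + P = (1923 - 1*13164) - 51394/17131 = (1923 - 13164) - 51394/17131 = -11241 - 51394/17131 = -192620965/17131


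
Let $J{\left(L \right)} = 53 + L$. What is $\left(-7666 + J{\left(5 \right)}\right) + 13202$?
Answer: $5594$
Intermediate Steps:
$\left(-7666 + J{\left(5 \right)}\right) + 13202 = \left(-7666 + \left(53 + 5\right)\right) + 13202 = \left(-7666 + 58\right) + 13202 = -7608 + 13202 = 5594$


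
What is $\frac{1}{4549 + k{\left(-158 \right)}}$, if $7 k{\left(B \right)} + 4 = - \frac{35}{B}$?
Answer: $\frac{1106}{5030597} \approx 0.00021985$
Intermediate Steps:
$k{\left(B \right)} = - \frac{4}{7} - \frac{5}{B}$ ($k{\left(B \right)} = - \frac{4}{7} + \frac{\left(-35\right) \frac{1}{B}}{7} = - \frac{4}{7} - \frac{5}{B}$)
$\frac{1}{4549 + k{\left(-158 \right)}} = \frac{1}{4549 - \left(\frac{4}{7} + \frac{5}{-158}\right)} = \frac{1}{4549 - \frac{597}{1106}} = \frac{1}{\frac{5030597}{1106}} = \frac{1106}{5030597}$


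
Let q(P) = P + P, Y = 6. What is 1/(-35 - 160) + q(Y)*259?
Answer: 606059/195 ≈ 3108.0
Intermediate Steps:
q(P) = 2*P
1/(-35 - 160) + q(Y)*259 = 1/(-35 - 160) + (2*6)*259 = 1/(-195) + 12*259 = -1/195 + 3108 = 606059/195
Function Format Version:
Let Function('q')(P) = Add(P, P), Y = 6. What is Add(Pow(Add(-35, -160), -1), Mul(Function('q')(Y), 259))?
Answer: Rational(606059, 195) ≈ 3108.0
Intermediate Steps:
Function('q')(P) = Mul(2, P)
Add(Pow(Add(-35, -160), -1), Mul(Function('q')(Y), 259)) = Add(Pow(Add(-35, -160), -1), Mul(Mul(2, 6), 259)) = Add(Pow(-195, -1), Mul(12, 259)) = Add(Rational(-1, 195), 3108) = Rational(606059, 195)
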